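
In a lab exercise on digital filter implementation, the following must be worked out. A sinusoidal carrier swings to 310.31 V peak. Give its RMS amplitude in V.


RMS voltage for a sinusoidal waveform:
V_rms = V_peak / sqrt(2)
      = 310.31 / 1.414214
      = 219.422 V

219.422 V


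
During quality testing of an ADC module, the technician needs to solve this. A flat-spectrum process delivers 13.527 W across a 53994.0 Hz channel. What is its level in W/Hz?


Power spectral density:
PSD = P / BW
    = 13.527 / 53994.0
    = 0.00025053 W/Hz

0.00025053 W/Hz


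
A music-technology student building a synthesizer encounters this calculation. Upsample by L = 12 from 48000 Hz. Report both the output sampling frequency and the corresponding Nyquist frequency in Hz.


Step 1 — output sample rate after interpolation by L:
fs_out = L * fs_in = 12 * 48000 = 576000 Hz

Step 2 — Nyquist frequency of the output stream:
f_Nyq = fs_out / 2 = 576000 / 2 = 288000.0 Hz

fs_out = 576000 Hz; f_Nyquist = 288000.0 Hz


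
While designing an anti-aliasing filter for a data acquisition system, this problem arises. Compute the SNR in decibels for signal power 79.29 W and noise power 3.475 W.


SNR in decibels:
SNR = 10 * log10(Ps / Pn)
    = 10 * log10(79.29 / 3.475)
    = 10 * log10(22.8173)
    = 10 * 1.3583
    = 13.58 dB

13.58 dB


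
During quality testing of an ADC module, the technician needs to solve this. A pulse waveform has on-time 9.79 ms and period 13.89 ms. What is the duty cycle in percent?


Duty cycle as a percentage:
DC = (t_on / T) * 100
   = (9.79 / 13.89) * 100
   = 0.704824 * 100
   = 70.48 %

70.48 %


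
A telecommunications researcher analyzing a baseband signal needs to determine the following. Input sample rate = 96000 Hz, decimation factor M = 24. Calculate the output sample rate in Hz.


Decimation reduces the sample rate:
fs_out = fs_in / M
       = 96000 / 24
       = 4000.0 Hz

4000.0 Hz


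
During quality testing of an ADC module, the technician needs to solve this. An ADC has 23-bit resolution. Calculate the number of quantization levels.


Number of quantization levels = 2^N
= 2^23
= 8388608

8388608


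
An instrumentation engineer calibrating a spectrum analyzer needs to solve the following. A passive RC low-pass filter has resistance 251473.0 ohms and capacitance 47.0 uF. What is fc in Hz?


Cutoff frequency of a first-order RC filter:
fc = 1 / (2 * pi * R * C)
C = 47.0 uF = 4.7e-05 F
fc = 1 / (2 * pi * 251473.0 * 4.7e-05)
   = 1 / 74.262418561361
   = 0.013466 Hz

0.013466 Hz


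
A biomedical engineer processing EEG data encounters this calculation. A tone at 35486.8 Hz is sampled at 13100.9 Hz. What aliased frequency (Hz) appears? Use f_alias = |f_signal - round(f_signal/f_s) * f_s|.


Compute the nearest integer multiple of fs to the signal:
n = round(35486.8 / 13100.9) = 3
f_alias = |35486.8 - 3 * 13100.9|
        = |35486.8 - 39302.7|
        = 3815.9 Hz

3815.9


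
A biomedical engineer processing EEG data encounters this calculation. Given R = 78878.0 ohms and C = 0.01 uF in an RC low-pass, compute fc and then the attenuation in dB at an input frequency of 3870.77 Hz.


Step 1 — cutoff frequency:
fc = 1 / (2*pi*R*C)
C = 0.01 uF = 1e-08 F
fc = 1 / (2*pi*78878.0*1e-08)
   = 201.774 Hz

Step 2 — magnitude at f = 3870.77 Hz:
|H(f)| = 1 / sqrt(1 + (f/fc)^2)
f/fc = 3870.77 / 201.774 = 19.183691
|H| = 1 / sqrt(1 + 368.014) = 0.0520569
|H|_dB = 20*log10(0.0520569) = -25.67 dB

fc = 201.774 Hz; |H(3870.77 Hz)| = -25.67 dB


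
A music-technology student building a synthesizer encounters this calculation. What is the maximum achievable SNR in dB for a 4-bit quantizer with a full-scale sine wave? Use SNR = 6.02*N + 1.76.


Theoretical SNR for a full-scale sinusoid:
SNR = 6.02 * N + 1.76
    = 6.02 * 4 + 1.76
    = 24.08 + 1.76
    = 25.84 dB

25.84 dB


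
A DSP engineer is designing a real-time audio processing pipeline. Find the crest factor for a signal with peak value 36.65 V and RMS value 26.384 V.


Crest factor is the ratio of peak to RMS:
CF = V_peak / V_rms
   = 36.65 / 26.384
   = 1.3891

1.3891


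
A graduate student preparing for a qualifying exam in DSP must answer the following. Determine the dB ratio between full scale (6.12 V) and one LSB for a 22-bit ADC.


Dynamic range from full-scale to LSB:
V_min = V_max / 2^bits = 6.12 / 2^22
DR = 20 * log10(V_max / V_min)
   = 20 * log10(2^22)
   = 20 * 22 * log10(2)
   = 132.45 dB

132.45 dB


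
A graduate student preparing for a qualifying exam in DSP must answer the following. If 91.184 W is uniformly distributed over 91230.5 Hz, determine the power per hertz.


Power spectral density:
PSD = P / BW
    = 91.184 / 91230.5
    = 0.00099949 W/Hz

0.00099949 W/Hz


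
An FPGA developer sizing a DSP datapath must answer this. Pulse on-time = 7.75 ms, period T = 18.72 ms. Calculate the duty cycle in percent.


Duty cycle as a percentage:
DC = (t_on / T) * 100
   = (7.75 / 18.72) * 100
   = 0.413996 * 100
   = 41.4 %

41.4 %


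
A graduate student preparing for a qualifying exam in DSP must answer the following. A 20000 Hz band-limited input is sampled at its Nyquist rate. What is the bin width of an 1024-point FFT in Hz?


Step 1 — Nyquist sampling rate:
fs = 2 * fmax = 2 * 20000 = 40000 Hz

Step 2 — DFT bin spacing:
df = fs / N = 40000 / 1024 = 39.0625 Hz

39.0625 Hz


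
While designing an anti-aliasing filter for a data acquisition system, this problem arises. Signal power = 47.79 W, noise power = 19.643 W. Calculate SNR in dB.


SNR in decibels:
SNR = 10 * log10(Ps / Pn)
    = 10 * log10(47.79 / 19.643)
    = 10 * log10(2.4329)
    = 10 * 0.3861
    = 3.86 dB

3.86 dB


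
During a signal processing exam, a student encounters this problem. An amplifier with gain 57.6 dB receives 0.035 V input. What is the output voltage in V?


Output voltage from dB gain:
V_out = V_in * 10^(gain_dB / 20)
      = 0.035 * 10^(57.6 / 20)
      = 0.035 * 758.577575
      = 26.5502 V

26.5502 V


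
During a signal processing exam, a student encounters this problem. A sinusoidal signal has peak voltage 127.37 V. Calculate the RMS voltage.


RMS voltage for a sinusoidal waveform:
V_rms = V_peak / sqrt(2)
      = 127.37 / 1.414214
      = 90.064 V

90.064 V


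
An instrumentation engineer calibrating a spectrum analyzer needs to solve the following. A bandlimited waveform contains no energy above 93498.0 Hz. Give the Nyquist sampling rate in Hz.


The Nyquist rate is twice the maximum frequency component.
fs_min = 2 * fmax
      = 2 * 93498.0
      = 186996.0 Hz

186996.0


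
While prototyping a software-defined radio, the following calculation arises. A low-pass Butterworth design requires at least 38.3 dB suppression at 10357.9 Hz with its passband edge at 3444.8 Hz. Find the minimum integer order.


Butterworth filter order formula:
n = log10(10^(A/10) - 1) / (2 * log10(f_stop/f_pass))
10^(38.3/10) - 1 = 6759.8298
f_stop/f_pass = 10357.9 / 3444.8 = 3.0068
n = 4.0053 -> ceil = 5

5


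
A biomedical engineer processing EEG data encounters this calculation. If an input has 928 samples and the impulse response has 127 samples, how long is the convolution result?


Linear convolution output length:
L = N + M - 1
  = 928 + 127 - 1
  = 1054 samples

1054


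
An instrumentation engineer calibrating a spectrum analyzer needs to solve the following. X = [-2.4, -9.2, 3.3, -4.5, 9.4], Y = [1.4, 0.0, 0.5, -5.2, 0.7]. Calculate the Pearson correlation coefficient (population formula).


Pearson correlation coefficient (population):
r = cov(X,Y) / (std(X) * std(Y))
Mean X = -0.68, Mean Y = -0.52
Cov(X,Y) = 5.3004
Std(X) = 6.443415, Std(Y) = 2.382771
r = 0.3452

0.3452


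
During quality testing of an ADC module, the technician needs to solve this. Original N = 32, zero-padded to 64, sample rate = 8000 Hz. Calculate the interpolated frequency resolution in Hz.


Frequency resolution after zero-padding:
N_padded = 32 * 2 = 64
df = fs / N_padded
   = 8000 / 64
   = 125.0 Hz

125.0 Hz


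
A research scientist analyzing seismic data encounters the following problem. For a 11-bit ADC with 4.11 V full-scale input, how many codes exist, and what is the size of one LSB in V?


Step 1 — number of quantization levels:
L = 2^N = 2^11 = 2048

Step 2 — LSB step size:
delta = Vfs / L
      = 4.11 / 2048
      = 0.00200684 V

Levels = 2048; step size = 0.00200684 V


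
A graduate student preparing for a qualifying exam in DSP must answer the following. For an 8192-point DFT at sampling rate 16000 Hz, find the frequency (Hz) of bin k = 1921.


Frequency of DFT bin k:
f_k = k * fs / N
    = 1921 * 16000 / 8192
    = 30736000 / 8192
    = 3751.953 Hz

3751.953 Hz


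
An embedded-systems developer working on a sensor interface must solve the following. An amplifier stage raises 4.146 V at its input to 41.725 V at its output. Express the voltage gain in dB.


Voltage gain in dB:
G = 20 * log10(Vout / Vin)
  = 20 * log10(41.725 / 4.146)
  = 20 * log10(10.063917)
  = 20 * 1.002767
  = 20.06 dB

20.06 dB


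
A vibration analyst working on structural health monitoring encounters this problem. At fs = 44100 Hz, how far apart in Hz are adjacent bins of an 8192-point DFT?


DFT frequency resolution:
df = fs / N
   = 44100 / 8192
   = 5.3833 Hz

5.3833 Hz


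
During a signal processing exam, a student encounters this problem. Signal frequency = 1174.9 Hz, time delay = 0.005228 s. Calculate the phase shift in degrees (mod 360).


Phase shift from frequency and time delay:
phi = 360 * f * t_delay
    = 360 * 1174.9 * 0.005228
    = 2211.26 degrees
    mod 360 = 51.26 degrees

51.26 degrees


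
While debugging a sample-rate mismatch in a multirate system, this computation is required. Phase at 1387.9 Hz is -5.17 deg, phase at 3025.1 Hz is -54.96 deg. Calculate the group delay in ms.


Group delay from phase difference:
tau = -d(phi)/d(omega)
d(phi) = -49.79 deg = -0.868999 rad
d(omega) = 2*pi*(3025.1 - 1387.9) = 10286.831 rad/s
tau = -(-0.868999) / 10286.831
    = 0.0845 ms

0.0845 ms


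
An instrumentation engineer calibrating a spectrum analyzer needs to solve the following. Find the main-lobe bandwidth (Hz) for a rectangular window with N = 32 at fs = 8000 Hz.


Main lobe width for a rectangular window:
Width = 2 * fs / N
      = 2 * 8000 / 32
      = 16000 / 32
      = 500.0 Hz

500.0 Hz


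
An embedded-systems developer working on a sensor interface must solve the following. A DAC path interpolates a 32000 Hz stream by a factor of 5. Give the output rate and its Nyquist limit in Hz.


Step 1 — output sample rate after interpolation by L:
fs_out = L * fs_in = 5 * 32000 = 160000 Hz

Step 2 — Nyquist frequency of the output stream:
f_Nyq = fs_out / 2 = 160000 / 2 = 80000.0 Hz

fs_out = 160000 Hz; f_Nyquist = 80000.0 Hz


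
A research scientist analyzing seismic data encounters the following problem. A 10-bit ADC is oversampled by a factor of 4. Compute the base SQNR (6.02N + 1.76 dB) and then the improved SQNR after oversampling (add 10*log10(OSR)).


Step 1 — baseline SQNR at Nyquist:
SQNR_base = 6.02*N + 1.76
          = 6.02*10 + 1.76
          = 61.96 dB

Step 2 — oversampling processing gain:
G = 10*log10(OSR) = 10*log10(4) = 6.02 dB

Step 3 — total:
SQNR_total = 61.96 + 6.02 = 67.98 dB

Base SQNR = 61.96 dB; oversampled SQNR = 67.98 dB


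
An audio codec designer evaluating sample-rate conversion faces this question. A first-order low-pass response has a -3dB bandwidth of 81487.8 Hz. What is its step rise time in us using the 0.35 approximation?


Rise time from bandwidth relationship:
tr = 0.35 / BW
   = 0.35 / 81487.8
   = 4.295121478e-06 s
   = 4.2951 us

4.2951 us


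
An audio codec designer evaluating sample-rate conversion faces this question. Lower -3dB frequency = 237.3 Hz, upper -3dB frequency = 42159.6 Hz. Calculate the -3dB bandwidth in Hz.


Bandwidth is the difference of -3dB frequencies:
BW = f_high - f_low
   = 42159.6 - 237.3
   = 41922.3 Hz

41922.3 Hz


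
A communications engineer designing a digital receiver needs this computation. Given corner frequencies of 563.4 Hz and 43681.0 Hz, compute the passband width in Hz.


Bandwidth is the difference of -3dB frequencies:
BW = f_high - f_low
   = 43681.0 - 563.4
   = 43117.6 Hz

43117.6 Hz


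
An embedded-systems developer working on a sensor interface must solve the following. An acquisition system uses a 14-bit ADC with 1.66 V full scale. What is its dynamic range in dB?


Dynamic range from full-scale to LSB:
V_min = V_max / 2^bits = 1.66 / 2^14
DR = 20 * log10(V_max / V_min)
   = 20 * log10(2^14)
   = 20 * 14 * log10(2)
   = 84.29 dB

84.29 dB


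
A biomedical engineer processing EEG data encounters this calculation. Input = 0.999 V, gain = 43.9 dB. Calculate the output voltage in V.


Output voltage from dB gain:
V_out = V_in * 10^(gain_dB / 20)
      = 0.999 * 10^(43.9 / 20)
      = 0.999 * 156.675107
      = 156.5184 V

156.5184 V


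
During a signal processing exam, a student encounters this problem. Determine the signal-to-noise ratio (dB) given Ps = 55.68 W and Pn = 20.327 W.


SNR in decibels:
SNR = 10 * log10(Ps / Pn)
    = 10 * log10(55.68 / 20.327)
    = 10 * log10(2.7392)
    = 10 * 0.4376
    = 4.38 dB

4.38 dB


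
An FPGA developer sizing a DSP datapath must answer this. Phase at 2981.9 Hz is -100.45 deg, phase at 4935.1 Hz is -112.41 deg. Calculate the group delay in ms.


Group delay from phase difference:
tau = -d(phi)/d(omega)
d(phi) = -11.96 deg = -0.208741 rad
d(omega) = 2*pi*(4935.1 - 2981.9) = 12272.3175 rad/s
tau = -(-0.208741) / 12272.3175
    = 0.017 ms

0.017 ms


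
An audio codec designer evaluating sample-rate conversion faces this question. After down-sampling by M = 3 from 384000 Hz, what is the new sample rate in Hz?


Decimation reduces the sample rate:
fs_out = fs_in / M
       = 384000 / 3
       = 128000.0 Hz

128000.0 Hz


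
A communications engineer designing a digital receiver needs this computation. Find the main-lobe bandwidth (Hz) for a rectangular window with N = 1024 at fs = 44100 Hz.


Main lobe width for a rectangular window:
Width = 2 * fs / N
      = 2 * 44100 / 1024
      = 88200 / 1024
      = 86.133 Hz

86.133 Hz


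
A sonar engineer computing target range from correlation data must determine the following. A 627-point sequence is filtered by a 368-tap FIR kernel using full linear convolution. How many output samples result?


Linear convolution output length:
L = N + M - 1
  = 627 + 368 - 1
  = 994 samples

994


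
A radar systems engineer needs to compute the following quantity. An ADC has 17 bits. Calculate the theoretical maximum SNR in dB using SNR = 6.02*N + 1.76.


Theoretical SNR for a full-scale sinusoid:
SNR = 6.02 * N + 1.76
    = 6.02 * 17 + 1.76
    = 102.34 + 1.76
    = 104.1 dB

104.1 dB


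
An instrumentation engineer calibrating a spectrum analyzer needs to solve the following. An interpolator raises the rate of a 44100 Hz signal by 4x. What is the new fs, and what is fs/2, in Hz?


Step 1 — output sample rate after interpolation by L:
fs_out = L * fs_in = 4 * 44100 = 176400 Hz

Step 2 — Nyquist frequency of the output stream:
f_Nyq = fs_out / 2 = 176400 / 2 = 88200.0 Hz

fs_out = 176400 Hz; f_Nyquist = 88200.0 Hz


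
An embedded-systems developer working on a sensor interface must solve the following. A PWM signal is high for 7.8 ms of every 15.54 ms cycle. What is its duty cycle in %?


Duty cycle as a percentage:
DC = (t_on / T) * 100
   = (7.8 / 15.54) * 100
   = 0.501931 * 100
   = 50.19 %

50.19 %


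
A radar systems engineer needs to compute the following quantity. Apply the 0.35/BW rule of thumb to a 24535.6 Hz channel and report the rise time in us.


Rise time from bandwidth relationship:
tr = 0.35 / BW
   = 0.35 / 24535.6
   = 1.426498639e-05 s
   = 14.265 us

14.265 us


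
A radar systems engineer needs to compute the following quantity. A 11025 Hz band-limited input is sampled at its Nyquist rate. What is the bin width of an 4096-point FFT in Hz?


Step 1 — Nyquist sampling rate:
fs = 2 * fmax = 2 * 11025 = 22050 Hz

Step 2 — DFT bin spacing:
df = fs / N = 22050 / 4096 = 5.3833 Hz

5.3833 Hz


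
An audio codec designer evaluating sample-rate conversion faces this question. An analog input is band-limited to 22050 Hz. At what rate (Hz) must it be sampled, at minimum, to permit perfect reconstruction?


The Nyquist rate is twice the maximum frequency component.
fs_min = 2 * fmax
      = 2 * 22050
      = 44100 Hz

44100


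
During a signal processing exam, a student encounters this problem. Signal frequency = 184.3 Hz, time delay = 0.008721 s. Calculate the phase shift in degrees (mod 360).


Phase shift from frequency and time delay:
phi = 360 * f * t_delay
    = 360 * 184.3 * 0.008721
    = 578.62 degrees
    mod 360 = 218.62 degrees

218.62 degrees


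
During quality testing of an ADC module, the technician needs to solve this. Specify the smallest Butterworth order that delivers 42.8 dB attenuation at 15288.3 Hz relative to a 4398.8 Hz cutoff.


Butterworth filter order formula:
n = log10(10^(A/10) - 1) / (2 * log10(f_stop/f_pass))
10^(42.8/10) - 1 = 19053.6072
f_stop/f_pass = 15288.3 / 4398.8 = 3.4756
n = 3.9554 -> ceil = 4

4


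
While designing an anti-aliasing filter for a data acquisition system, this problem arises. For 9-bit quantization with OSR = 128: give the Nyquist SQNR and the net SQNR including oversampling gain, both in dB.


Step 1 — baseline SQNR at Nyquist:
SQNR_base = 6.02*N + 1.76
          = 6.02*9 + 1.76
          = 55.94 dB

Step 2 — oversampling processing gain:
G = 10*log10(OSR) = 10*log10(128) = 21.07 dB

Step 3 — total:
SQNR_total = 55.94 + 21.07 = 77.01 dB

Base SQNR = 55.94 dB; oversampled SQNR = 77.01 dB


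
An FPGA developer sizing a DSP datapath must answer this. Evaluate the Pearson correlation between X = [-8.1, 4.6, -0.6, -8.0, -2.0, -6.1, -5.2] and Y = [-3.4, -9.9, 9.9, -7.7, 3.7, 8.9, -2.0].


Pearson correlation coefficient (population):
r = cov(X,Y) / (std(X) * std(Y))
Mean X = -3.6286, Mean Y = -0.0714
Cov(X,Y) = -2.206327
Std(X) = 4.263035, Std(Y) = 7.20847
r = -0.0718

-0.0718


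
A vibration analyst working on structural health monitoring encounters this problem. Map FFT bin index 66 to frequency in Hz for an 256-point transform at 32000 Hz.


Frequency of DFT bin k:
f_k = k * fs / N
    = 66 * 32000 / 256
    = 2112000 / 256
    = 8250.0 Hz

8250.0 Hz


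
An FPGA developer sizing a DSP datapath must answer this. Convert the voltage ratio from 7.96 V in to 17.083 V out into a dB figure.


Voltage gain in dB:
G = 20 * log10(Vout / Vin)
  = 20 * log10(17.083 / 7.96)
  = 20 * log10(2.146106)
  = 20 * 0.331651
  = 6.63 dB

6.63 dB


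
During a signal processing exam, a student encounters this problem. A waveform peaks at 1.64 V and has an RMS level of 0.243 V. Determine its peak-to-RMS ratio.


Crest factor is the ratio of peak to RMS:
CF = V_peak / V_rms
   = 1.64 / 0.243
   = 6.749

6.749


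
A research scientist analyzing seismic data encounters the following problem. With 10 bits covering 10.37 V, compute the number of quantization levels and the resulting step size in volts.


Step 1 — number of quantization levels:
L = 2^N = 2^10 = 1024

Step 2 — LSB step size:
delta = Vfs / L
      = 10.37 / 1024
      = 0.01012695 V

Levels = 1024; step size = 0.01012695 V


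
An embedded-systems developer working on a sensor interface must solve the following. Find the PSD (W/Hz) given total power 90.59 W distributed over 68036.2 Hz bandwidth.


Power spectral density:
PSD = P / BW
    = 90.59 / 68036.2
    = 0.0013315 W/Hz

0.0013315 W/Hz


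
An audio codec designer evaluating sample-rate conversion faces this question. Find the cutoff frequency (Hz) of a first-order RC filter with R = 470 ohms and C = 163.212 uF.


Cutoff frequency of a first-order RC filter:
fc = 1 / (2 * pi * R * C)
C = 163.212 uF = 0.000163212 F
fc = 1 / (2 * pi * 470 * 0.000163212)
   = 1 / 0.48198088296704
   = 2.074771 Hz

2.074771 Hz


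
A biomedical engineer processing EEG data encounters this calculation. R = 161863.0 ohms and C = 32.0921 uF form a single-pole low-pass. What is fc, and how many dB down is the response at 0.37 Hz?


Step 1 — cutoff frequency:
fc = 1 / (2*pi*R*C)
C = 32.0921 uF = 3.20921e-05 F
fc = 1 / (2*pi*161863.0*3.20921e-05)
   = 0.030639 Hz

Step 2 — magnitude at f = 0.37 Hz:
|H(f)| = 1 / sqrt(1 + (f/fc)^2)
f/fc = 0.37 / 0.030639 = 12.076112
|H| = 1 / sqrt(1 + 145.832481) = 0.0825256
|H|_dB = 20*log10(0.0825256) = -21.67 dB

fc = 0.030639 Hz; |H(0.37 Hz)| = -21.67 dB


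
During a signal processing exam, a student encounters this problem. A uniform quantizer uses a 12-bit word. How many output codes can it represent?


Number of quantization levels = 2^N
= 2^12
= 4096

4096


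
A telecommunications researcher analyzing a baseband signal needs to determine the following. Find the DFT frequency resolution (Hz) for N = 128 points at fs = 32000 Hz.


DFT frequency resolution:
df = fs / N
   = 32000 / 128
   = 250.0 Hz

250.0 Hz


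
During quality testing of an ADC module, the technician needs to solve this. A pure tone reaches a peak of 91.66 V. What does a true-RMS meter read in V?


RMS voltage for a sinusoidal waveform:
V_rms = V_peak / sqrt(2)
      = 91.66 / 1.414214
      = 64.813 V

64.813 V


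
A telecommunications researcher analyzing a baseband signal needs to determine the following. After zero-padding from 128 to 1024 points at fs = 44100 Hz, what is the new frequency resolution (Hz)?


Frequency resolution after zero-padding:
N_padded = 128 * 8 = 1024
df = fs / N_padded
   = 44100 / 1024
   = 43.0664 Hz

43.0664 Hz


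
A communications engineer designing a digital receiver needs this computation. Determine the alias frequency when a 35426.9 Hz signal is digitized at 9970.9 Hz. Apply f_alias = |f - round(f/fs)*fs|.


Compute the nearest integer multiple of fs to the signal:
n = round(35426.9 / 9970.9) = 4
f_alias = |35426.9 - 4 * 9970.9|
        = |35426.9 - 39883.6|
        = 4456.7 Hz

4456.7


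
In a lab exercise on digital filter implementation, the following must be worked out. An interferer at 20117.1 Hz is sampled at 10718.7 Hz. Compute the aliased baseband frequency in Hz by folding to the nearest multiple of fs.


Compute the nearest integer multiple of fs to the signal:
n = round(20117.1 / 10718.7) = 2
f_alias = |20117.1 - 2 * 10718.7|
        = |20117.1 - 21437.4|
        = 1320.3 Hz

1320.3


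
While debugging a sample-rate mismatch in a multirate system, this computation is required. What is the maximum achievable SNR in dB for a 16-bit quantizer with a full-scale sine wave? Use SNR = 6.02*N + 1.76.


Theoretical SNR for a full-scale sinusoid:
SNR = 6.02 * N + 1.76
    = 6.02 * 16 + 1.76
    = 96.32 + 1.76
    = 98.08 dB

98.08 dB


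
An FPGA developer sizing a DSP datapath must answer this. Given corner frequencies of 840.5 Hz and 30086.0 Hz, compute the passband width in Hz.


Bandwidth is the difference of -3dB frequencies:
BW = f_high - f_low
   = 30086.0 - 840.5
   = 29245.5 Hz

29245.5 Hz


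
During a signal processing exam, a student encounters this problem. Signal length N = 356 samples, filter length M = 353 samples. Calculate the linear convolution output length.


Linear convolution output length:
L = N + M - 1
  = 356 + 353 - 1
  = 708 samples

708


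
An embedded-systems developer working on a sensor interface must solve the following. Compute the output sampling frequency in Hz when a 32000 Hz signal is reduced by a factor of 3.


Decimation reduces the sample rate:
fs_out = fs_in / M
       = 32000 / 3
       = 10666.6667 Hz

10666.6667 Hz


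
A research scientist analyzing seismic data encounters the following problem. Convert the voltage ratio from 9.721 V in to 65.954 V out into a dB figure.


Voltage gain in dB:
G = 20 * log10(Vout / Vin)
  = 20 * log10(65.954 / 9.721)
  = 20 * log10(6.784693)
  = 20 * 0.83153
  = 16.63 dB

16.63 dB


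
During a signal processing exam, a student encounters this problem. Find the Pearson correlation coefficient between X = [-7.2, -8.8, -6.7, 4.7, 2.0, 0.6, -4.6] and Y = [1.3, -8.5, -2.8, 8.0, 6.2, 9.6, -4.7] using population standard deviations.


Pearson correlation coefficient (population):
r = cov(X,Y) / (std(X) * std(Y))
Mean X = -2.8571, Mean Y = 1.3
Cov(X,Y) = 26.797143
Std(X) = 4.8497, Std(Y) = 6.399107
r = 0.8635

0.8635


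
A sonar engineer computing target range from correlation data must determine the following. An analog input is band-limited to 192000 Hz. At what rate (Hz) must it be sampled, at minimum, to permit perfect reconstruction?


The Nyquist rate is twice the maximum frequency component.
fs_min = 2 * fmax
      = 2 * 192000
      = 384000 Hz

384000


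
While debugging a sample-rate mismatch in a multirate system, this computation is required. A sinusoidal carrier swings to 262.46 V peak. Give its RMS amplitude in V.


RMS voltage for a sinusoidal waveform:
V_rms = V_peak / sqrt(2)
      = 262.46 / 1.414214
      = 185.587 V

185.587 V


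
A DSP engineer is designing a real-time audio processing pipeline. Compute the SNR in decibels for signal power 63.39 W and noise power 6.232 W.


SNR in decibels:
SNR = 10 * log10(Ps / Pn)
    = 10 * log10(63.39 / 6.232)
    = 10 * log10(10.1717)
    = 10 * 1.0074
    = 10.07 dB

10.07 dB


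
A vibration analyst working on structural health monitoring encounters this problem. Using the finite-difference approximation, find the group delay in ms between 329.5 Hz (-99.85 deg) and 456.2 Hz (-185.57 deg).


Group delay from phase difference:
tau = -d(phi)/d(omega)
d(phi) = -85.72 deg = -1.496096 rad
d(omega) = 2*pi*(456.2 - 329.5) = 796.0796 rad/s
tau = -(-1.496096) / 796.0796
    = 1.8793 ms

1.8793 ms


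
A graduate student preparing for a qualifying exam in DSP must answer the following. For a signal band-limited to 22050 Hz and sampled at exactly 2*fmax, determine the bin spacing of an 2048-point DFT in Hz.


Step 1 — Nyquist sampling rate:
fs = 2 * fmax = 2 * 22050 = 44100 Hz

Step 2 — DFT bin spacing:
df = fs / N = 44100 / 2048 = 21.5332 Hz

21.5332 Hz


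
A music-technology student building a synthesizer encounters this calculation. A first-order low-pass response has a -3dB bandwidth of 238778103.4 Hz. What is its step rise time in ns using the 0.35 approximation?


Rise time from bandwidth relationship:
tr = 0.35 / BW
   = 0.35 / 238778103.4
   = 1.465796047e-09 s
   = 1.4658 ns

1.4658 ns


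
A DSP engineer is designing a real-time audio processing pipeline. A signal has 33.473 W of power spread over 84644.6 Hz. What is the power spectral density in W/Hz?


Power spectral density:
PSD = P / BW
    = 33.473 / 84644.6
    = 0.00039545 W/Hz

0.00039545 W/Hz


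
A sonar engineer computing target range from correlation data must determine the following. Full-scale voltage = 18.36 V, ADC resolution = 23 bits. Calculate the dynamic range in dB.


Dynamic range from full-scale to LSB:
V_min = V_max / 2^bits = 18.36 / 2^23
DR = 20 * log10(V_max / V_min)
   = 20 * log10(2^23)
   = 20 * 23 * log10(2)
   = 138.47 dB

138.47 dB


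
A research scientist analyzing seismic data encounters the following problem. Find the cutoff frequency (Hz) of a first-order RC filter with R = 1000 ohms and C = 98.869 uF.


Cutoff frequency of a first-order RC filter:
fc = 1 / (2 * pi * R * C)
C = 98.869 uF = 9.8869e-05 F
fc = 1 / (2 * pi * 1000 * 9.8869e-05)
   = 1 / 0.62121224813554
   = 1.609756 Hz

1.609756 Hz


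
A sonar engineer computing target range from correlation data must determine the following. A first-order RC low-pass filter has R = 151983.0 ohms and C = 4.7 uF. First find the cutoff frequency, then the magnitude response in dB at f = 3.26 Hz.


Step 1 — cutoff frequency:
fc = 1 / (2*pi*R*C)
C = 4.7 uF = 4.7e-06 F
fc = 1 / (2*pi*151983.0*4.7e-06)
   = 0.222806 Hz

Step 2 — magnitude at f = 3.26 Hz:
|H(f)| = 1 / sqrt(1 + (f/fc)^2)
f/fc = 3.26 / 0.222806 = 14.631563
|H| = 1 / sqrt(1 + 214.082636) = 0.0681863
|H|_dB = 20*log10(0.0681863) = -23.33 dB

fc = 0.222806 Hz; |H(3.26 Hz)| = -23.33 dB


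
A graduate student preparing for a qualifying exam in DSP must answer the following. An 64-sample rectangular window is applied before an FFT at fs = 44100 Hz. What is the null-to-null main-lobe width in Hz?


Main lobe width for a rectangular window:
Width = 2 * fs / N
      = 2 * 44100 / 64
      = 88200 / 64
      = 1378.125 Hz

1378.125 Hz


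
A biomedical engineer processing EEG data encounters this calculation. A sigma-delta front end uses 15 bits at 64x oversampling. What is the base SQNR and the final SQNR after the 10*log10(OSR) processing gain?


Step 1 — baseline SQNR at Nyquist:
SQNR_base = 6.02*N + 1.76
          = 6.02*15 + 1.76
          = 92.06 dB

Step 2 — oversampling processing gain:
G = 10*log10(OSR) = 10*log10(64) = 18.06 dB

Step 3 — total:
SQNR_total = 92.06 + 18.06 = 110.12 dB

Base SQNR = 92.06 dB; oversampled SQNR = 110.12 dB


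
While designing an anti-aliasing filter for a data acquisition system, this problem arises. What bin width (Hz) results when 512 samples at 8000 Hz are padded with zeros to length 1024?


Frequency resolution after zero-padding:
N_padded = 512 * 2 = 1024
df = fs / N_padded
   = 8000 / 1024
   = 7.8125 Hz

7.8125 Hz


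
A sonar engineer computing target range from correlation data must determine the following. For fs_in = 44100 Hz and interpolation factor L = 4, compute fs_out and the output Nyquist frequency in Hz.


Step 1 — output sample rate after interpolation by L:
fs_out = L * fs_in = 4 * 44100 = 176400 Hz

Step 2 — Nyquist frequency of the output stream:
f_Nyq = fs_out / 2 = 176400 / 2 = 88200.0 Hz

fs_out = 176400 Hz; f_Nyquist = 88200.0 Hz


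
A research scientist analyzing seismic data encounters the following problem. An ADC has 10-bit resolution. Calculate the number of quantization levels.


Number of quantization levels = 2^N
= 2^10
= 1024

1024


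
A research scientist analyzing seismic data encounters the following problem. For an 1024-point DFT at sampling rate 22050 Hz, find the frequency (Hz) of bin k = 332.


Frequency of DFT bin k:
f_k = k * fs / N
    = 332 * 22050 / 1024
    = 7320600 / 1024
    = 7149.023 Hz

7149.023 Hz


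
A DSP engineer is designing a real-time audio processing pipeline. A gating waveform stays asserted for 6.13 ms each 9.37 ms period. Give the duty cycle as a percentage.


Duty cycle as a percentage:
DC = (t_on / T) * 100
   = (6.13 / 9.37) * 100
   = 0.654216 * 100
   = 65.42 %

65.42 %


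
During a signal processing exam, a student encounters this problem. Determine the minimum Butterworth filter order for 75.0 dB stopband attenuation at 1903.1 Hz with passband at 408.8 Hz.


Butterworth filter order formula:
n = log10(10^(A/10) - 1) / (2 * log10(f_stop/f_pass))
10^(75.0/10) - 1 = 31622775.6017
f_stop/f_pass = 1903.1 / 408.8 = 4.6553
n = 5.6142 -> ceil = 6

6


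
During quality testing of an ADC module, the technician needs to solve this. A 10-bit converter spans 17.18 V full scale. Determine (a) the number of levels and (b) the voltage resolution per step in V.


Step 1 — number of quantization levels:
L = 2^N = 2^10 = 1024

Step 2 — LSB step size:
delta = Vfs / L
      = 17.18 / 1024
      = 0.01677734 V

Levels = 1024; step size = 0.01677734 V


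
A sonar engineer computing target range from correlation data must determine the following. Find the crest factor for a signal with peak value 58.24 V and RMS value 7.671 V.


Crest factor is the ratio of peak to RMS:
CF = V_peak / V_rms
   = 58.24 / 7.671
   = 7.5922

7.5922


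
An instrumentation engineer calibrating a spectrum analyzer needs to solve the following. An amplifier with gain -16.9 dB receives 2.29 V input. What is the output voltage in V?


Output voltage from dB gain:
V_out = V_in * 10^(gain_dB / 20)
      = 2.29 * 10^(-16.9 / 20)
      = 2.29 * 0.142889
      = 0.3272 V

0.3272 V


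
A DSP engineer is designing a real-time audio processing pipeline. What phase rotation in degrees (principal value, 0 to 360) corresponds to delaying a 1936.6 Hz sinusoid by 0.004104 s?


Phase shift from frequency and time delay:
phi = 360 * f * t_delay
    = 360 * 1936.6 * 0.004104
    = 2861.21 degrees
    mod 360 = 341.21 degrees

341.21 degrees


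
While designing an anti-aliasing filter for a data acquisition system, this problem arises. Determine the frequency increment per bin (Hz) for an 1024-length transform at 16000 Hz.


DFT frequency resolution:
df = fs / N
   = 16000 / 1024
   = 15.625 Hz

15.625 Hz


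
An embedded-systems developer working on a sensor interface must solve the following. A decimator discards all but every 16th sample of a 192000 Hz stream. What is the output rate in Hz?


Decimation reduces the sample rate:
fs_out = fs_in / M
       = 192000 / 16
       = 12000.0 Hz

12000.0 Hz


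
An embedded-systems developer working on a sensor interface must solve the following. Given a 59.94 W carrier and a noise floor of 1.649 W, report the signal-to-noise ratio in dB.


SNR in decibels:
SNR = 10 * log10(Ps / Pn)
    = 10 * log10(59.94 / 1.649)
    = 10 * log10(36.3493)
    = 10 * 1.5605
    = 15.6 dB

15.6 dB


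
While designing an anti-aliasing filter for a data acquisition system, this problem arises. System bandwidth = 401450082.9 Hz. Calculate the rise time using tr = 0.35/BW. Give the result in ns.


Rise time from bandwidth relationship:
tr = 0.35 / BW
   = 0.35 / 401450082.9
   = 8.718394015e-10 s
   = 0.8718 ns

0.8718 ns


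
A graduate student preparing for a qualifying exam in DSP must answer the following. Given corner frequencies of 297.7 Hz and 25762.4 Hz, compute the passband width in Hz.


Bandwidth is the difference of -3dB frequencies:
BW = f_high - f_low
   = 25762.4 - 297.7
   = 25464.7 Hz

25464.7 Hz


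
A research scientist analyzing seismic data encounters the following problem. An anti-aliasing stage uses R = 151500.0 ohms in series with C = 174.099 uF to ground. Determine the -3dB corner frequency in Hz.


Cutoff frequency of a first-order RC filter:
fc = 1 / (2 * pi * R * C)
C = 174.099 uF = 0.000174099 F
fc = 1 / (2 * pi * 151500.0 * 0.000174099)
   = 1 / 165.72528623739
   = 0.006034 Hz

0.006034 Hz


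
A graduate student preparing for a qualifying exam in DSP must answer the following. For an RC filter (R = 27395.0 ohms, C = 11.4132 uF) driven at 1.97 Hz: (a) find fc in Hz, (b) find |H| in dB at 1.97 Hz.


Step 1 — cutoff frequency:
fc = 1 / (2*pi*R*C)
C = 11.4132 uF = 1.14132e-05 F
fc = 1 / (2*pi*27395.0*1.14132e-05)
   = 0.509028 Hz

Step 2 — magnitude at f = 1.97 Hz:
|H(f)| = 1 / sqrt(1 + (f/fc)^2)
f/fc = 1.97 / 0.509028 = 3.870121
|H| = 1 / sqrt(1 + 14.977837) = 0.2501733
|H|_dB = 20*log10(0.2501733) = -12.04 dB

fc = 0.509028 Hz; |H(1.97 Hz)| = -12.04 dB


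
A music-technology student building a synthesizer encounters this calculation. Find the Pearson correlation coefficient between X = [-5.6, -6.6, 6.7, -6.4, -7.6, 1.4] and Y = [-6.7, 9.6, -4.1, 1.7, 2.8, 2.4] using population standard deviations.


Pearson correlation coefficient (population):
r = cov(X,Y) / (std(X) * std(Y))
Mean X = -3.0167, Mean Y = 0.95
Cov(X,Y) = -10.819167
Std(X) = 5.258142, Std(Y) = 5.243011
r = -0.3924

-0.3924


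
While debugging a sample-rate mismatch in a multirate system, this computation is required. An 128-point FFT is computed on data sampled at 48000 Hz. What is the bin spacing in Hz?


DFT frequency resolution:
df = fs / N
   = 48000 / 128
   = 375.0 Hz

375.0 Hz


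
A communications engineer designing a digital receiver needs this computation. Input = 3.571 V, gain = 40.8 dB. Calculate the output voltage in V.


Output voltage from dB gain:
V_out = V_in * 10^(gain_dB / 20)
      = 3.571 * 10^(40.8 / 20)
      = 3.571 * 109.64782
      = 391.5524 V

391.5524 V


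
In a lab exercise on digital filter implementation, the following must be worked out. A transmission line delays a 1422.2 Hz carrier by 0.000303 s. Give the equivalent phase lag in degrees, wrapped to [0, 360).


Phase shift from frequency and time delay:
phi = 360 * f * t_delay
    = 360 * 1422.2 * 0.000303
    = 155.13 degrees
    mod 360 = 155.13 degrees

155.13 degrees


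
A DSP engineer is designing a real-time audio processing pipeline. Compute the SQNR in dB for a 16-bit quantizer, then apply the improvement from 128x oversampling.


Step 1 — baseline SQNR at Nyquist:
SQNR_base = 6.02*N + 1.76
          = 6.02*16 + 1.76
          = 98.08 dB

Step 2 — oversampling processing gain:
G = 10*log10(OSR) = 10*log10(128) = 21.07 dB

Step 3 — total:
SQNR_total = 98.08 + 21.07 = 119.15 dB

Base SQNR = 98.08 dB; oversampled SQNR = 119.15 dB


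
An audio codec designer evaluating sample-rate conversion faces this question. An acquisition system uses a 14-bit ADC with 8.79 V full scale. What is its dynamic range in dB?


Dynamic range from full-scale to LSB:
V_min = V_max / 2^bits = 8.79 / 2^14
DR = 20 * log10(V_max / V_min)
   = 20 * log10(2^14)
   = 20 * 14 * log10(2)
   = 84.29 dB

84.29 dB


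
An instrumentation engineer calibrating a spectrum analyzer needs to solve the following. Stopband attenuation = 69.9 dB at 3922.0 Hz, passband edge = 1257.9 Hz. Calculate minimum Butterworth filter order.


Butterworth filter order formula:
n = log10(10^(A/10) - 1) / (2 * log10(f_stop/f_pass))
10^(69.9/10) - 1 = 9772371.2096
f_stop/f_pass = 3922.0 / 1257.9 = 3.1179
n = 7.0769 -> ceil = 8

8


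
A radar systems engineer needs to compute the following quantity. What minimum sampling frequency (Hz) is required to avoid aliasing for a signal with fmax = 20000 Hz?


The Nyquist rate is twice the maximum frequency component.
fs_min = 2 * fmax
      = 2 * 20000
      = 40000 Hz

40000


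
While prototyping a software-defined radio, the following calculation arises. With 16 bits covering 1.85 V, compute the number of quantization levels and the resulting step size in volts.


Step 1 — number of quantization levels:
L = 2^N = 2^16 = 65536

Step 2 — LSB step size:
delta = Vfs / L
      = 1.85 / 65536
      = 2.823e-05 V

Levels = 65536; step size = 2.823e-05 V


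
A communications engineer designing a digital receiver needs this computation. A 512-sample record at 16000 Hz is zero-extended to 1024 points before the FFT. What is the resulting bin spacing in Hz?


Frequency resolution after zero-padding:
N_padded = 512 * 2 = 1024
df = fs / N_padded
   = 16000 / 1024
   = 15.625 Hz

15.625 Hz


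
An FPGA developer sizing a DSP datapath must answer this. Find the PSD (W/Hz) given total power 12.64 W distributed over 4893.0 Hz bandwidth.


Power spectral density:
PSD = P / BW
    = 12.64 / 4893.0
    = 0.00258328 W/Hz

0.00258328 W/Hz


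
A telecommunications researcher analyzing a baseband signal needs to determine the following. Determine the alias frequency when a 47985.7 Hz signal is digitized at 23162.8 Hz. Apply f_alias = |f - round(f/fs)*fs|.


Compute the nearest integer multiple of fs to the signal:
n = round(47985.7 / 23162.8) = 2
f_alias = |47985.7 - 2 * 23162.8|
        = |47985.7 - 46325.6|
        = 1660.1 Hz

1660.1


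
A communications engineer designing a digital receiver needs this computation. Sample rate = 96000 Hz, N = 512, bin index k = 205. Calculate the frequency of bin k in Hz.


Frequency of DFT bin k:
f_k = k * fs / N
    = 205 * 96000 / 512
    = 19680000 / 512
    = 38437.5 Hz

38437.5 Hz


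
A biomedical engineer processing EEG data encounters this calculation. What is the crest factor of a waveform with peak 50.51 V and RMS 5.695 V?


Crest factor is the ratio of peak to RMS:
CF = V_peak / V_rms
   = 50.51 / 5.695
   = 8.8692

8.8692
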